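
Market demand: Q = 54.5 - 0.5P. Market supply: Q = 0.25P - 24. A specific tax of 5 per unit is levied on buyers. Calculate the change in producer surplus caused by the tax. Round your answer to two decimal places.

-5.83

Rewriting demand in inverse form: P = 109 - 2Q.
Rewriting supply in inverse form: P = 96 + 4Q.
Without the tax, 109 - 2Q = 96 + 4Q so Q* = 2.1667 and P* = 104.6667.
A tax on buyers shifts demand down by 5: (109 - 5) - 2Q = 96 + 4Q, so Q_t = 1.3333. Buyers pay P_b = 106.3333; sellers receive P_s = P_b - 5 = 101.3333.
PS falls from (1/2)(2.1667)(8.6667) = 9.3889 to (1/2)(1.3333)(5.3333) = 3.5556, a change of -5.8333.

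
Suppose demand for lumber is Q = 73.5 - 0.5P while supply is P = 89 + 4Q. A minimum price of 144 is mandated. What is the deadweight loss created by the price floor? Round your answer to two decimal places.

200.08

Rewriting demand in inverse form: P = 147 - 2Q.
Without the control, 147 - 2Q = 89 + 4Q so Q* = 9.6667 and P* = 127.6667.
At P = 144, buyers demand (147 - 144)/2 = 1.5 while sellers would supply more, so the quantity traded is 1.5 at price 144.
The lost-trades triangle has base Q* - 1.5 = 8.1667 and height equal to the gap between the curves at Q = 1.5, which is 144 - 95 = 49. DWL = (1/2)(8.1667)(49) = 200.0833.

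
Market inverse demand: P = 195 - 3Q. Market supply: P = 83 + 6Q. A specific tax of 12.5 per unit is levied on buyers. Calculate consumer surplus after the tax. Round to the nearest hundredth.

183.34

Without the tax, 195 - 3Q = 83 + 6Q so Q* = 12.4444 and P* = 157.6667.
With the tax, buyers' net willingness to pay falls by 12.5: (195 - 12.5) - 3Q = 83 + 6Q, so Q_t = 11.0556. Buyers pay P_b = 161.8333; sellers receive P_s = P_b - 12.5 = 149.3333.
Consumer surplus is the triangle under demand above P_b: (1/2)(11.0556)(195 - 161.8333) = 183.338.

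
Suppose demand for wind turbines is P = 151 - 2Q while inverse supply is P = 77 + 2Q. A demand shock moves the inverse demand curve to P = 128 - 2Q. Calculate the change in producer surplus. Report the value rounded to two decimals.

-179.69

Initial equilibrium: Q_0 = 18.5, P_0 = 114; CS_0 = (1/2)(18.5)(37) = 342.25, PS_0 = (1/2)(18.5)(37) = 342.25.
New equilibrium: 128 - 2Q = 77 + 2Q gives Q_1 = 12.75, P_1 = 102.5; CS_1 = 162.5625, PS_1 = 162.5625.
Change in producer surplus = 162.5625 - 342.25 = -179.6875.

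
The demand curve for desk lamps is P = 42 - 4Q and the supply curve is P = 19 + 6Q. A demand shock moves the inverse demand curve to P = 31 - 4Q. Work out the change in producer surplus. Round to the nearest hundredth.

-11.55

Initial equilibrium: Q_0 = 2.3, P_0 = 32.8; CS_0 = (1/2)(2.3)(9.2) = 10.58, PS_0 = (1/2)(2.3)(13.8) = 15.87.
New equilibrium: 31 - 4Q = 19 + 6Q gives Q_1 = 1.2, P_1 = 26.2; CS_1 = 2.88, PS_1 = 4.32.
Change in producer surplus = 4.32 - 15.87 = -11.55.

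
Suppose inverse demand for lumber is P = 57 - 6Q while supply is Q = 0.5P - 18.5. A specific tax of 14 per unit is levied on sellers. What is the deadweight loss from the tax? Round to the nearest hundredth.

Rewriting supply in inverse form: P = 37 + 2Q.
Pre-tax equilibrium: 57 - 6Q = 37 + 2Q gives Q* = 2.5, P* = 42.
With the tax, sellers need 14 more per unit: 57 - 6Q = 37 + 2Q + 14, so Q_t = 0.75. Buyers pay P_b = 52.5; sellers receive P_s = P_b - 14 = 38.5.
Deadweight loss is the triangle between the curves from Q_t to Q*: (1/2)(2.5 - 0.75)(14) = 12.25.

12.25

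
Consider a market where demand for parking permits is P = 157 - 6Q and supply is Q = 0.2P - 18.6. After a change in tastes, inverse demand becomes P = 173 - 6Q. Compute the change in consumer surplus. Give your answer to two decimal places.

57.12

Rewriting supply in inverse form: P = 93 + 5Q.
Initial equilibrium: Q_0 = 5.8182, P_0 = 122.0909; CS_0 = (1/2)(5.8182)(34.9091) = 101.5537, PS_0 = (1/2)(5.8182)(29.0909) = 84.6281.
New equilibrium: 173 - 6Q = 93 + 5Q gives Q_1 = 7.2727, P_1 = 129.3636; CS_1 = 158.6777, PS_1 = 132.2314.
Change in consumer surplus = 158.6777 - 101.5537 = 57.124.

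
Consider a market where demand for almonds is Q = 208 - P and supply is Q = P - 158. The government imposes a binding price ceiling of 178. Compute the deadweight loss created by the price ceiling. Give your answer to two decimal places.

Rewriting demand in inverse form: P = 208 - Q.
Rewriting supply in inverse form: P = 158 + Q.
Without the control, 208 - Q = 158 + Q so Q* = 25 and P* = 183.
At the ceiling price 178, quantity supplied is (178 - 158)/1 = 20; supply is the short side, so Q = 20 trades at P = 178.
At Q = 20 the demand price is 188 and the supply price is 178. Deadweight loss is the triangle between the curves from 20 to 25: (1/2)(188 - 178)(25 - 20) = 25.

25.00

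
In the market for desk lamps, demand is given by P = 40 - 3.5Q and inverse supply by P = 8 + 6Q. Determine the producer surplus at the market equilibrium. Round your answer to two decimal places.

34.04

Equilibrium: 40 - 3.5Q = 8 + 6Q, so Q* = 3.3684 and P* = 28.2105.
PS is the area between P* and the supply curve from 0 to Q*: (1/2)(3.3684)(20.2105) = 34.0388.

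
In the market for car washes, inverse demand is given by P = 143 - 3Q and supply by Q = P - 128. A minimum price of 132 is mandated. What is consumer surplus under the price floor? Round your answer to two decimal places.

Rewriting supply in inverse form: P = 128 + Q.
Free-market equilibrium: 143 - 3Q = 128 + Q gives Q* = 3.75, P* = 131.75.
At P = 132, buyers demand (143 - 132)/3 = 3.6667 while sellers would supply more, so the quantity traded is 3.6667 at price 132.
CS is the triangle under demand above 132: (1/2)(3.6667)(143 - 132) = 20.1667.

20.17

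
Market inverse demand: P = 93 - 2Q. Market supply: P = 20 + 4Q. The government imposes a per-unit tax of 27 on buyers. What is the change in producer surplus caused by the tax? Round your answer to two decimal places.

Pre-tax equilibrium: 93 - 2Q = 20 + 4Q gives Q* = 12.1667, P* = 68.6667.
A tax on buyers shifts demand down by 27: (93 - 27) - 2Q = 20 + 4Q, so Q_t = 7.6667. Buyers pay P_b = 77.6667; sellers receive P_s = P_b - 27 = 50.6667.
PS falls from (1/2)(12.1667)(48.6667) = 296.0556 to (1/2)(7.6667)(30.6667) = 117.5556, a change of -178.5.

-178.50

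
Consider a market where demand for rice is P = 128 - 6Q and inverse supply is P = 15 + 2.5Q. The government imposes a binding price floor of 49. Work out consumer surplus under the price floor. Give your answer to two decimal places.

520.08

Free-market equilibrium: 128 - 6Q = 15 + 2.5Q gives Q* = 13.2941, P* = 48.2353.
At the floor price 49, quantity demanded is (128 - 49)/6 = 13.1667; demand is the short side, so Q = 13.1667 trades at P = 49.
CS is the triangle under demand above 49: (1/2)(13.1667)(128 - 49) = 520.0833.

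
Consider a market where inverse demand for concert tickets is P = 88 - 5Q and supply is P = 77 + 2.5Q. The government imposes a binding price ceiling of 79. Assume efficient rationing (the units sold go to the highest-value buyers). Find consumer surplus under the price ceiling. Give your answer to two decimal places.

Free-market equilibrium: 88 - 5Q = 77 + 2.5Q gives Q* = 1.4667, P* = 80.6667.
At the ceiling price 79, quantity supplied is (79 - 77)/2.5 = 0.8; supply is the short side, so Q = 0.8 trades at P = 79.
The demand price at Q = 0.8 is 84. CS is the trapezoid between demand and 79 over [0, 0.8]: (1/2)[(88 - 79) + (84 - 79)](0.8) = 5.6.

5.60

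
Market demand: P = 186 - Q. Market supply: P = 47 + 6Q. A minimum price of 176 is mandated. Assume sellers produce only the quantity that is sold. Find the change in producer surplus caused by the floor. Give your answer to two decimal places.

Without the control, 186 - Q = 47 + 6Q so Q* = 19.8571 and P* = 166.1429.
At P = 176, buyers demand (186 - 176)/1 = 10 while sellers would supply more, so the quantity traded is 10 at price 176.
PS goes from (1/2)(19.8571)(119.1429) = 1182.9184 to 990 (computed as (176 - 47)(10) - (1/2)(6)(10)^2), a change of -192.9184.

-192.92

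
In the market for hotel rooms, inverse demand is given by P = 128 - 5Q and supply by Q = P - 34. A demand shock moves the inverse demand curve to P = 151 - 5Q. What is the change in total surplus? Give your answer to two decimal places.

Rewriting supply in inverse form: P = 34 + Q.
Initial equilibrium: Q_0 = 15.6667, P_0 = 49.6667; CS_0 = (1/2)(15.6667)(78.3333) = 613.6111, PS_0 = (1/2)(15.6667)(15.6667) = 122.7222.
New equilibrium: 151 - 5Q = 34 + Q gives Q_1 = 19.5, P_1 = 53.5; CS_1 = 950.625, PS_1 = 190.125.
Change in total surplus = (950.625 + 190.125) - (613.6111 + 122.7222) = 404.4167.

404.42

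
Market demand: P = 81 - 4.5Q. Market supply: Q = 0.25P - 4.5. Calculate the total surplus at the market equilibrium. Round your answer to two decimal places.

Rewriting supply in inverse form: P = 18 + 4Q.
Equilibrium: 81 - 4.5Q = 18 + 4Q, so Q* = 7.4118 and P* = 47.6471.
CS = (1/2)(7.4118)(33.3529) = 123.6021 and PS = (1/2)(7.4118)(29.6471) = 109.8685, so total surplus = 233.4706.

233.47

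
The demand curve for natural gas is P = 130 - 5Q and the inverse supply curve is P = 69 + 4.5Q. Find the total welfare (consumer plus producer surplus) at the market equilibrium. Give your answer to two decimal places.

Setting demand equal to supply, 61 = 9.5Q, so Q* = 6.4211 and P* = 97.8947.
CS = (1/2)(6.4211)(32.1053) = 103.0748 and PS = (1/2)(6.4211)(28.8947) = 92.7673, so total surplus = 195.8421.

195.84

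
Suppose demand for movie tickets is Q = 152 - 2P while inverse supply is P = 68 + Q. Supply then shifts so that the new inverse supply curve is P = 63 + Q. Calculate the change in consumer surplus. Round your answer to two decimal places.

Rewriting demand in inverse form: P = 76 - 0.5Q.
Initial equilibrium: Q_0 = 5.3333, P_0 = 73.3333; CS_0 = (1/2)(5.3333)(2.6667) = 7.1111, PS_0 = (1/2)(5.3333)(5.3333) = 14.2222.
New equilibrium: 76 - 0.5Q = 63 + Q gives Q_1 = 8.6667, P_1 = 71.6667; CS_1 = 18.7778, PS_1 = 37.5556.
Change in consumer surplus = 18.7778 - 7.1111 = 11.6667.

11.67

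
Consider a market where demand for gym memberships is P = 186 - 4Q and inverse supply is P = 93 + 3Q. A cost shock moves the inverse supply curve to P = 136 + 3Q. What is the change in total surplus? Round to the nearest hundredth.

Initial equilibrium: Q_0 = 13.2857, P_0 = 132.8571; CS_0 = (1/2)(13.2857)(53.1429) = 353.0204, PS_0 = (1/2)(13.2857)(39.8571) = 264.7653.
New equilibrium: 186 - 4Q = 136 + 3Q gives Q_1 = 7.1429, P_1 = 157.4286; CS_1 = 102.0408, PS_1 = 76.5306.
Change in total surplus = (102.0408 + 76.5306) - (353.0204 + 264.7653) = -439.2143.

-439.21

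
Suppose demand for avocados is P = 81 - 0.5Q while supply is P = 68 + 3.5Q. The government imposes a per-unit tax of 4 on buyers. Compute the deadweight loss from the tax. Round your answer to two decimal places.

2.00

Without the tax, 81 - 0.5Q = 68 + 3.5Q so Q* = 3.25 and P* = 79.375.
A tax on buyers shifts demand down by 4: (81 - 4) - 0.5Q = 68 + 3.5Q, so Q_t = 2.25. Buyers pay P_b = 79.875; sellers receive P_s = P_b - 4 = 75.875.
Deadweight loss is the triangle between the curves from Q_t to Q*: (1/2)(3.25 - 2.25)(4) = 2.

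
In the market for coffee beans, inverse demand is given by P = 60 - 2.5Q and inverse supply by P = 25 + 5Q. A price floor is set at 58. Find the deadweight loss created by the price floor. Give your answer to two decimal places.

Without the control, 60 - 2.5Q = 25 + 5Q so Q* = 4.6667 and P* = 48.3333.
At P = 58, buyers demand (60 - 58)/2.5 = 0.8 while sellers would supply more, so the quantity traded is 0.8 at price 58.
At Q = 0.8 the demand price is 58 and the supply price is 29. Deadweight loss is the triangle between the curves from 0.8 to 4.6667: (1/2)(58 - 29)(4.6667 - 0.8) = 56.0667.

56.07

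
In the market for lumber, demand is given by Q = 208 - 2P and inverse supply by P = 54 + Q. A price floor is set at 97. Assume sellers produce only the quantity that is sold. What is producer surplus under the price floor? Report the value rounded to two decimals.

Rewriting demand in inverse form: P = 104 - 0.5Q.
Free-market equilibrium: 104 - 0.5Q = 54 + Q gives Q* = 33.3333, P* = 87.3333.
At P = 97, buyers demand (104 - 97)/0.5 = 14 while sellers would supply more, so the quantity traded is 14 at price 97.
The supply price at Q = 14 is 68. PS is the trapezoid between 97 and supply over [0, 14]: (1/2)[(97 - 54) + (97 - 68)](14) = 504.

504.00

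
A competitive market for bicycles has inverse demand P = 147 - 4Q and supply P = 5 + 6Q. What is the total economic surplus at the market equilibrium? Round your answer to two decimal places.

Setting demand equal to supply, 142 = 10Q, so Q* = 14.2 and P* = 90.2.
CS = (1/2)(14.2)(56.8) = 403.28 and PS = (1/2)(14.2)(85.2) = 604.92, so total surplus = 1008.2.

1008.20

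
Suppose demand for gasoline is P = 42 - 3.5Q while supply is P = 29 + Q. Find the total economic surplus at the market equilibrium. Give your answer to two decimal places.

18.78

Setting demand equal to supply, 13 = 4.5Q, so Q* = 2.8889 and P* = 31.8889.
CS = (1/2)(2.8889)(10.1111) = 14.6049 and PS = (1/2)(2.8889)(2.8889) = 4.1728, so total surplus = 18.7778.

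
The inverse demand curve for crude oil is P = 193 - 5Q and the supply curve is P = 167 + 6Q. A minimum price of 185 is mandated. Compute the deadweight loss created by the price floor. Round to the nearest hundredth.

Free-market equilibrium: 193 - 5Q = 167 + 6Q gives Q* = 2.3636, P* = 181.1818.
At the floor price 185, quantity demanded is (193 - 185)/5 = 1.6; demand is the short side, so Q = 1.6 trades at P = 185.
At Q = 1.6 the demand price is 185 and the supply price is 176.6. Deadweight loss is the triangle between the curves from 1.6 to 2.3636: (1/2)(185 - 176.6)(2.3636 - 1.6) = 3.2073.

3.21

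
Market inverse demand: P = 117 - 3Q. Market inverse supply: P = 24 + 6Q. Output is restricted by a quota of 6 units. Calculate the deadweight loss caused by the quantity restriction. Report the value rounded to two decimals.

84.50

Unrestricted equilibrium: Q* = (117 - 24)/(3 + 6) = 10.3333.
At Q = 6 the demand price is 117 - 3(6) = 99 and the supply price is 24 + 6(6) = 60.
DWL = (1/2)(gap between curves at 6) x (Q* - 6) = (1/2)(39)(4.3333) = 84.5.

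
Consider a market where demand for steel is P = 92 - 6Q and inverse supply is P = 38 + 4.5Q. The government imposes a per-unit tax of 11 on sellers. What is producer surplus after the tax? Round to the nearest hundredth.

37.73

Without the tax, 92 - 6Q = 38 + 4.5Q so Q* = 5.1429 and P* = 61.1429.
A tax on sellers shifts supply up by 11: 92 - 6Q = 38 + 4.5Q + 11, so Q_t = 4.0952. Buyers pay P_b = 67.4286; sellers receive P_s = P_b - 11 = 56.4286.
PS = (1/2)(Q_t)(P_s - 38) = (1/2)(4.0952)(18.4286) = 37.7347.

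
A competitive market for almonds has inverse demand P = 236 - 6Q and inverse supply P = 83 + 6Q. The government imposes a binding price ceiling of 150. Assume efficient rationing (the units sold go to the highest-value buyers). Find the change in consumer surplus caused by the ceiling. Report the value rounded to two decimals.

98.56

Without the control, 236 - 6Q = 83 + 6Q so Q* = 12.75 and P* = 159.5.
At P = 150, sellers supply (150 - 83)/6 = 11.1667 while buyers want more, so the quantity traded is 11.1667 at price 150.
CS goes from (1/2)(12.75)(76.5) = 487.6875 to 586.25 (computed as (236 - 150)(11.1667) - (1/2)(6)(11.1667)^2), a change of 98.5625.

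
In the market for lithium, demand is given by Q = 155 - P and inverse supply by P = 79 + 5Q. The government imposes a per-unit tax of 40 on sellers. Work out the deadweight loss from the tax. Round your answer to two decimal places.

133.33

Rewriting demand in inverse form: P = 155 - Q.
Pre-tax equilibrium: 155 - Q = 79 + 5Q gives Q* = 12.6667, P* = 142.3333.
With the tax, sellers need 40 more per unit: 155 - Q = 79 + 5Q + 40, so Q_t = 6. Buyers pay P_b = 149; sellers receive P_s = P_b - 40 = 109.
Deadweight loss is the triangle between the curves from Q_t to Q*: (1/2)(12.6667 - 6)(40) = 133.3333.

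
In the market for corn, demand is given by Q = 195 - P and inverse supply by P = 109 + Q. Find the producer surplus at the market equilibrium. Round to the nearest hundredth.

Rewriting demand in inverse form: P = 195 - Q.
Set 195 - Q = 109 + Q, which gives 86 = 2Q, so Q* = 43 and P* = 195 - (43) = 152.
PS is the area between P* and the supply curve from 0 to Q*: (1/2)(43)(43) = 924.5.

924.50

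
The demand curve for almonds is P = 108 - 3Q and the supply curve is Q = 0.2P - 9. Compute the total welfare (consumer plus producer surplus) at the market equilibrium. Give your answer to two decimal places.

Rewriting supply in inverse form: P = 45 + 5Q.
Equilibrium: 108 - 3Q = 45 + 5Q, so Q* = 7.875 and P* = 84.375.
Total surplus is the full triangle between the curves from 0 to Q*: (1/2)(7.875)(108 - 45) = 248.0625.

248.06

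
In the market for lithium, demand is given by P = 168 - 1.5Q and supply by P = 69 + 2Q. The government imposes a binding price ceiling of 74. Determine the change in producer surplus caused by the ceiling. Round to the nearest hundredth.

-793.83

Without the control, 168 - 1.5Q = 69 + 2Q so Q* = 28.2857 and P* = 125.5714.
At the ceiling price 74, quantity supplied is (74 - 69)/2 = 2.5; supply is the short side, so Q = 2.5 trades at P = 74.
PS goes from (1/2)(28.2857)(56.5714) = 800.0816 to 6.25 (computed as (74 - 69)(2.5) - (1/2)(2)(2.5)^2), a change of -793.8316.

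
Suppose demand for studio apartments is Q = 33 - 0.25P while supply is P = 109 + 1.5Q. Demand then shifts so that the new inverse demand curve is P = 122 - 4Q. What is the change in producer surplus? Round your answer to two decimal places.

Rewriting demand in inverse form: P = 132 - 4Q.
Initial equilibrium: Q_0 = 4.1818, P_0 = 115.2727; CS_0 = (1/2)(4.1818)(16.7273) = 34.9752, PS_0 = (1/2)(4.1818)(6.2727) = 13.1157.
New equilibrium: 122 - 4Q = 109 + 1.5Q gives Q_1 = 2.3636, P_1 = 112.5455; CS_1 = 11.1736, PS_1 = 4.1901.
Change in producer surplus = 4.1901 - 13.1157 = -8.9256.

-8.93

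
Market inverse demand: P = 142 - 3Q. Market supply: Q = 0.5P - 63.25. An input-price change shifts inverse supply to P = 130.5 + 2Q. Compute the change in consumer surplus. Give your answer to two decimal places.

-6.48

Rewriting supply in inverse form: P = 126.5 + 2Q.
Initial equilibrium: Q_0 = 3.1, P_0 = 132.7; CS_0 = (1/2)(3.1)(9.3) = 14.415, PS_0 = (1/2)(3.1)(6.2) = 9.61.
New equilibrium: 142 - 3Q = 130.5 + 2Q gives Q_1 = 2.3, P_1 = 135.1; CS_1 = 7.935, PS_1 = 5.29.
Change in consumer surplus = 7.935 - 14.415 = -6.48.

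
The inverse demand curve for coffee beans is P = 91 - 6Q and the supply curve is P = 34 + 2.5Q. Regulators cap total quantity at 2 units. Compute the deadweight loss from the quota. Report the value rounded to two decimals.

94.12

Unrestricted equilibrium: Q* = (91 - 34)/(6 + 2.5) = 6.7059.
At Q = 2 the demand price is 91 - 6(2) = 79 and the supply price is 34 + 2.5(2) = 39.
DWL = (1/2)(gap between curves at 2) x (Q* - 2) = (1/2)(40)(4.7059) = 94.1176.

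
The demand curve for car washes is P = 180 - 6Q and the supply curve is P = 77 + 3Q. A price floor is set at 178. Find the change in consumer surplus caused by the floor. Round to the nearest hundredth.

-392.59

Without the control, 180 - 6Q = 77 + 3Q so Q* = 11.4444 and P* = 111.3333.
At P = 178, buyers demand (180 - 178)/6 = 0.3333 while sellers would supply more, so the quantity traded is 0.3333 at price 178.
CS goes from (1/2)(11.4444)(68.6667) = 392.9259 to 0.3333 (computed as (180 - 178)(0.3333) - (1/2)(6)(0.3333)^2), a change of -392.5926.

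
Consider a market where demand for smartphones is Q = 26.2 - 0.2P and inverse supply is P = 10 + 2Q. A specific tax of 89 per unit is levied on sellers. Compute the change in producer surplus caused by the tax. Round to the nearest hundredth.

-277.90

Rewriting demand in inverse form: P = 131 - 5Q.
Pre-tax equilibrium: 131 - 5Q = 10 + 2Q gives Q* = 17.2857, P* = 44.5714.
With the tax, sellers need 89 more per unit: 131 - 5Q = 10 + 2Q + 89, so Q_t = 4.5714. Buyers pay P_b = 108.1429; sellers receive P_s = P_b - 89 = 19.1429.
PS falls from (1/2)(17.2857)(34.5714) = 298.7959 to (1/2)(4.5714)(9.1429) = 20.898, a change of -277.898.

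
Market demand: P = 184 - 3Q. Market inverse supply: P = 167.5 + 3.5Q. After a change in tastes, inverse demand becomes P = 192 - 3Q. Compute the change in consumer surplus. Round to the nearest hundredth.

11.64

Initial equilibrium: Q_0 = 2.5385, P_0 = 176.3846; CS_0 = (1/2)(2.5385)(7.6154) = 9.6657, PS_0 = (1/2)(2.5385)(8.8846) = 11.2766.
New equilibrium: 192 - 3Q = 167.5 + 3.5Q gives Q_1 = 3.7692, P_1 = 180.6923; CS_1 = 21.3107, PS_1 = 24.8624.
Change in consumer surplus = 21.3107 - 9.6657 = 11.645.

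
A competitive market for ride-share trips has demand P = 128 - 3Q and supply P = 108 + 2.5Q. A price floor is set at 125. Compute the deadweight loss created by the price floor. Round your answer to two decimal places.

19.11

Free-market equilibrium: 128 - 3Q = 108 + 2.5Q gives Q* = 3.6364, P* = 117.0909.
At P = 125, buyers demand (128 - 125)/3 = 1 while sellers would supply more, so the quantity traded is 1 at price 125.
The lost-trades triangle has base Q* - 1 = 2.6364 and height equal to the gap between the curves at Q = 1, which is 125 - 110.5 = 14.5. DWL = (1/2)(2.6364)(14.5) = 19.1136.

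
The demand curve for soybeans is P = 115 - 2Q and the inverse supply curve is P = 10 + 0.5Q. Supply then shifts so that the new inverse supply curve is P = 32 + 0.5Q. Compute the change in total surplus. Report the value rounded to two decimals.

-827.20

Initial equilibrium: Q_0 = 42, P_0 = 31; CS_0 = (1/2)(42)(84) = 1764, PS_0 = (1/2)(42)(21) = 441.
New equilibrium: 115 - 2Q = 32 + 0.5Q gives Q_1 = 33.2, P_1 = 48.6; CS_1 = 1102.24, PS_1 = 275.56.
Change in total surplus = (1102.24 + 275.56) - (1764 + 441) = -827.2.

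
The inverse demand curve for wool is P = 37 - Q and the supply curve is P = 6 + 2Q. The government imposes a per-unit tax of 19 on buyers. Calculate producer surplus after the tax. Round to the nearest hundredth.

Without the tax, 37 - Q = 6 + 2Q so Q* = 10.3333 and P* = 26.6667.
With the tax, buyers' net willingness to pay falls by 19: (37 - 19) - Q = 6 + 2Q, so Q_t = 4. Buyers pay P_b = 33; sellers receive P_s = P_b - 19 = 14.
PS = (1/2)(Q_t)(P_s - 6) = (1/2)(4)(8) = 16.

16.00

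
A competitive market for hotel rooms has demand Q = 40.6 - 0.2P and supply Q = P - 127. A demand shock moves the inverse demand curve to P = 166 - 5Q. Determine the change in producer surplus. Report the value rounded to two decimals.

Rewriting demand in inverse form: P = 203 - 5Q.
Rewriting supply in inverse form: P = 127 + Q.
Initial equilibrium: Q_0 = 12.6667, P_0 = 139.6667; CS_0 = (1/2)(12.6667)(63.3333) = 401.1111, PS_0 = (1/2)(12.6667)(12.6667) = 80.2222.
New equilibrium: 166 - 5Q = 127 + Q gives Q_1 = 6.5, P_1 = 133.5; CS_1 = 105.625, PS_1 = 21.125.
Change in producer surplus = 21.125 - 80.2222 = -59.0972.

-59.10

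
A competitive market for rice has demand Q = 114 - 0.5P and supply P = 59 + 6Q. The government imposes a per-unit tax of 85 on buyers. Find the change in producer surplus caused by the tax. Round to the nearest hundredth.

Rewriting demand in inverse form: P = 228 - 2Q.
Without the tax, 228 - 2Q = 59 + 6Q so Q* = 21.125 and P* = 185.75.
A tax on buyers shifts demand down by 85: (228 - 85) - 2Q = 59 + 6Q, so Q_t = 10.5. Buyers pay P_b = 207; sellers receive P_s = P_b - 85 = 122.
PS falls from (1/2)(21.125)(126.75) = 1338.7969 to (1/2)(10.5)(63) = 330.75, a change of -1008.0469.

-1008.05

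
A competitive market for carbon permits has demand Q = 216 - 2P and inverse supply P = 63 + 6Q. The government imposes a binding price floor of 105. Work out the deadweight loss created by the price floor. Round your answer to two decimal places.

Rewriting demand in inverse form: P = 108 - 0.5Q.
Without the control, 108 - 0.5Q = 63 + 6Q so Q* = 6.9231 and P* = 104.5385.
At P = 105, buyers demand (108 - 105)/0.5 = 6 while sellers would supply more, so the quantity traded is 6 at price 105.
At Q = 6 the demand price is 105 and the supply price is 99. Deadweight loss is the triangle between the curves from 6 to 6.9231: (1/2)(105 - 99)(6.9231 - 6) = 2.7692.

2.77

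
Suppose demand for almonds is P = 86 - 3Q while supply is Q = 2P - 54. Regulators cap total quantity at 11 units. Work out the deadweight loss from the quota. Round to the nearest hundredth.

60.04

Rewriting supply in inverse form: P = 27 + 0.5Q.
Without the quota, 86 - 3Q = 27 + 0.5Q gives Q* = 16.8571.
At Q = 11 the demand price is 86 - 3(11) = 53 and the supply price is 27 + 0.5(11) = 32.5.
Deadweight loss is the triangle between the curves from 11 to 16.8571: (1/2)(53 - 32.5)(16.8571 - 11) = 60.0357.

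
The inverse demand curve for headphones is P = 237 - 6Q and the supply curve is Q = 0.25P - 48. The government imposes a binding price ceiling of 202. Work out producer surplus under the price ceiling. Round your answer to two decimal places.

12.50

Rewriting supply in inverse form: P = 192 + 4Q.
Free-market equilibrium: 237 - 6Q = 192 + 4Q gives Q* = 4.5, P* = 210.
At the ceiling price 202, quantity supplied is (202 - 192)/4 = 2.5; supply is the short side, so Q = 2.5 trades at P = 202.
PS is the triangle above supply below 202: (1/2)(2.5)(202 - 192) = 12.5.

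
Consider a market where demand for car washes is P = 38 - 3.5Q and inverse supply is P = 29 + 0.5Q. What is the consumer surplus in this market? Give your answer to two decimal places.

Setting demand equal to supply, 9 = 4Q, so Q* = 2.25 and P* = 30.125.
The demand choke price is 38, so CS = (1/2)(Q*)(38 - P*) = (1/2)(2.25)(7.875) = 8.8594.

8.86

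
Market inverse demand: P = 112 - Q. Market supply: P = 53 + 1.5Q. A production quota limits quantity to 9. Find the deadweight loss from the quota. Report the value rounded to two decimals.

Without the quota, 112 - Q = 53 + 1.5Q gives Q* = 23.6.
At Q = 9 the demand price is 112 - (9) = 103 and the supply price is 53 + 1.5(9) = 66.5.
Deadweight loss is the triangle between the curves from 9 to 23.6: (1/2)(103 - 66.5)(23.6 - 9) = 266.45.

266.45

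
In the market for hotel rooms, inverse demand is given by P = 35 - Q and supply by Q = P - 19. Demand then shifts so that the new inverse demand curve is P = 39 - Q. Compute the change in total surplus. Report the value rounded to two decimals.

36.00

Rewriting supply in inverse form: P = 19 + Q.
Initial equilibrium: Q_0 = 8, P_0 = 27; CS_0 = (1/2)(8)(8) = 32, PS_0 = (1/2)(8)(8) = 32.
New equilibrium: 39 - Q = 19 + Q gives Q_1 = 10, P_1 = 29; CS_1 = 50, PS_1 = 50.
Change in total surplus = (50 + 50) - (32 + 32) = 36.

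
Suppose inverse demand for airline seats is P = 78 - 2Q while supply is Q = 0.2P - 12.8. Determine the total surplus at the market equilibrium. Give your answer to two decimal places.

Rewriting supply in inverse form: P = 64 + 5Q.
Equilibrium: 78 - 2Q = 64 + 5Q, so Q* = 2 and P* = 74.
Total surplus is the full triangle between the curves from 0 to Q*: (1/2)(2)(78 - 64) = 14.

14.00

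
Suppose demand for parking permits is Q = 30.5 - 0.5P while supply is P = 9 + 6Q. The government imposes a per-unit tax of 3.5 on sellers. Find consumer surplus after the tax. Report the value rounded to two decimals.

36.75

Rewriting demand in inverse form: P = 61 - 2Q.
Pre-tax equilibrium: 61 - 2Q = 9 + 6Q gives Q* = 6.5, P* = 48.
A tax on sellers shifts supply up by 3.5: 61 - 2Q = 9 + 6Q + 3.5, so Q_t = 6.0625. Buyers pay P_b = 48.875; sellers receive P_s = P_b - 3.5 = 45.375.
CS = (1/2)(Q_t)(61 - P_b) = (1/2)(6.0625)(12.125) = 36.7539.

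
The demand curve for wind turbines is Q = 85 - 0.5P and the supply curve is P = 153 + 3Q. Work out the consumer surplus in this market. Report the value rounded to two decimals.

11.56

Rewriting demand in inverse form: P = 170 - 2Q.
Setting demand equal to supply, 17 = 5Q, so Q* = 3.4 and P* = 163.2.
The demand choke price is 170, so CS = (1/2)(Q*)(170 - P*) = (1/2)(3.4)(6.8) = 11.56.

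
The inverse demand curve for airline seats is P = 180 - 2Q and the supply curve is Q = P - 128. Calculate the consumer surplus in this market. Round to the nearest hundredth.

300.44

Rewriting supply in inverse form: P = 128 + Q.
Set 180 - 2Q = 128 + Q, which gives 52 = 3Q, so Q* = 17.3333 and P* = 180 - 2(17.3333) = 145.3333.
The demand choke price is 180, so CS = (1/2)(Q*)(180 - P*) = (1/2)(17.3333)(34.6667) = 300.4444.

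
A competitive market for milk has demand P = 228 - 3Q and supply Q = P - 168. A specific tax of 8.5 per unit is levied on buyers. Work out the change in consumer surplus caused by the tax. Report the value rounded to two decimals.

Rewriting supply in inverse form: P = 168 + Q.
Pre-tax equilibrium: 228 - 3Q = 168 + Q gives Q* = 15, P* = 183.
A tax on buyers shifts demand down by 8.5: (228 - 8.5) - 3Q = 168 + Q, so Q_t = 12.875. Buyers pay P_b = 189.375; sellers receive P_s = P_b - 8.5 = 180.875.
Consumers lose the trapezoid between P* and P_b out to Q_t plus the triangle from Q_t to Q*: change in CS = 248.6484 - 337.5 = -88.8516.

-88.85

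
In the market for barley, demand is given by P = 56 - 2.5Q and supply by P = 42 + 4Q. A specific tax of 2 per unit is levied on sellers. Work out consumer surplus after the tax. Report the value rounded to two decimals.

Pre-tax equilibrium: 56 - 2.5Q = 42 + 4Q gives Q* = 2.1538, P* = 50.6154.
A tax on sellers shifts supply up by 2: 56 - 2.5Q = 42 + 4Q + 2, so Q_t = 1.8462. Buyers pay P_b = 51.3846; sellers receive P_s = P_b - 2 = 49.3846.
Consumer surplus is the triangle under demand above P_b: (1/2)(1.8462)(56 - 51.3846) = 4.2604.

4.26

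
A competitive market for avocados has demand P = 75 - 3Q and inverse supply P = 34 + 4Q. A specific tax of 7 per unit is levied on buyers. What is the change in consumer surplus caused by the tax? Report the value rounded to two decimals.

Pre-tax equilibrium: 75 - 3Q = 34 + 4Q gives Q* = 5.8571, P* = 57.4286.
A tax on buyers shifts demand down by 7: (75 - 7) - 3Q = 34 + 4Q, so Q_t = 4.8571. Buyers pay P_b = 60.4286; sellers receive P_s = P_b - 7 = 53.4286.
Consumers lose the trapezoid between P* and P_b out to Q_t plus the triangle from Q_t to Q*: change in CS = 35.3878 - 51.4592 = -16.0714.

-16.07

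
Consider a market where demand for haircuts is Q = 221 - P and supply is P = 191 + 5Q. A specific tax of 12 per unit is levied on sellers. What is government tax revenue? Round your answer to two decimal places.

36.00

Rewriting demand in inverse form: P = 221 - Q.
Without the tax, 221 - Q = 191 + 5Q so Q* = 5 and P* = 216.
A tax on sellers shifts supply up by 12: 221 - Q = 191 + 5Q + 12, so Q_t = 3. Buyers pay P_b = 218; sellers receive P_s = P_b - 12 = 206.
Tax revenue = t x Q_t = 12 x 3 = 36.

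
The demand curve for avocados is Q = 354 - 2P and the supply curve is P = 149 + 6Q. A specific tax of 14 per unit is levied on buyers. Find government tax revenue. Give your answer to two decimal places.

30.15

Rewriting demand in inverse form: P = 177 - 0.5Q.
Pre-tax equilibrium: 177 - 0.5Q = 149 + 6Q gives Q* = 4.3077, P* = 174.8462.
A tax on buyers shifts demand down by 14: (177 - 14) - 0.5Q = 149 + 6Q, so Q_t = 2.1538. Buyers pay P_b = 175.9231; sellers receive P_s = P_b - 14 = 161.9231.
Revenue is the tax times quantity traded: 14 x 2.1538 = 30.1538.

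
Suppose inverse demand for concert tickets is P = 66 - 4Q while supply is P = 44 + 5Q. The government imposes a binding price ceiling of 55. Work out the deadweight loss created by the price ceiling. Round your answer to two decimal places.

0.27

Free-market equilibrium: 66 - 4Q = 44 + 5Q gives Q* = 2.4444, P* = 56.2222.
At P = 55, sellers supply (55 - 44)/5 = 2.2 while buyers want more, so the quantity traded is 2.2 at price 55.
The lost-trades triangle has base Q* - 2.2 = 0.2444 and height equal to the gap between the curves at Q = 2.2, which is 57.2 - 55 = 2.2. DWL = (1/2)(0.2444)(2.2) = 0.2689.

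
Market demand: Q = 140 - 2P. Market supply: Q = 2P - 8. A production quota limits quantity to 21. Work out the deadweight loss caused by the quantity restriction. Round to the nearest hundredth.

1012.50

Rewriting demand in inverse form: P = 70 - 0.5Q.
Rewriting supply in inverse form: P = 4 + 0.5Q.
Without the quota, 70 - 0.5Q = 4 + 0.5Q gives Q* = 66.
At Q = 21 the demand price is 70 - 0.5(21) = 59.5 and the supply price is 4 + 0.5(21) = 14.5.
DWL = (1/2)(gap between curves at 21) x (Q* - 21) = (1/2)(45)(45) = 1012.5.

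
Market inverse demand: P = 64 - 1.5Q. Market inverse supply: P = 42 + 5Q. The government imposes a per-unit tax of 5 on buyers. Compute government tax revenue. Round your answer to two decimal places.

Without the tax, 64 - 1.5Q = 42 + 5Q so Q* = 3.3846 and P* = 58.9231.
With the tax, buyers' net willingness to pay falls by 5: (64 - 5) - 1.5Q = 42 + 5Q, so Q_t = 2.6154. Buyers pay P_b = 60.0769; sellers receive P_s = P_b - 5 = 55.0769.
Revenue is the tax times quantity traded: 5 x 2.6154 = 13.0769.

13.08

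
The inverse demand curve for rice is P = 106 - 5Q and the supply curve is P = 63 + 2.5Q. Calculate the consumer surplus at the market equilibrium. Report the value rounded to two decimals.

82.18

Setting demand equal to supply, 43 = 7.5Q, so Q* = 5.7333 and P* = 77.3333.
The demand choke price is 106, so CS = (1/2)(Q*)(106 - P*) = (1/2)(5.7333)(28.6667) = 82.1778.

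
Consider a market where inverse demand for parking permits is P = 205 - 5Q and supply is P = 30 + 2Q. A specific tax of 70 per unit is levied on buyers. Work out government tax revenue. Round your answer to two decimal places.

1050.00

Without the tax, 205 - 5Q = 30 + 2Q so Q* = 25 and P* = 80.
With the tax, buyers' net willingness to pay falls by 70: (205 - 70) - 5Q = 30 + 2Q, so Q_t = 15. Buyers pay P_b = 130; sellers receive P_s = P_b - 70 = 60.
Revenue is the tax times quantity traded: 70 x 15 = 1050.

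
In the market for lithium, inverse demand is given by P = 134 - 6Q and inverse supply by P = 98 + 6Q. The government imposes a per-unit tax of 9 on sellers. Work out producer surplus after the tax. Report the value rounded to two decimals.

15.19

Without the tax, 134 - 6Q = 98 + 6Q so Q* = 3 and P* = 116.
With the tax, sellers need 9 more per unit: 134 - 6Q = 98 + 6Q + 9, so Q_t = 2.25. Buyers pay P_b = 120.5; sellers receive P_s = P_b - 9 = 111.5.
Producer surplus is the triangle above supply below P_s: (1/2)(2.25)(111.5 - 98) = 15.1875.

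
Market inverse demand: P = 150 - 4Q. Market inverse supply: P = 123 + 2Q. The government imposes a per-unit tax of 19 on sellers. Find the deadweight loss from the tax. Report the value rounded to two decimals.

30.08

Pre-tax equilibrium: 150 - 4Q = 123 + 2Q gives Q* = 4.5, P* = 132.
With the tax, sellers need 19 more per unit: 150 - 4Q = 123 + 2Q + 19, so Q_t = 1.3333. Buyers pay P_b = 144.6667; sellers receive P_s = P_b - 19 = 125.6667.
Deadweight loss is the triangle between the curves from Q_t to Q*: (1/2)(4.5 - 1.3333)(19) = 30.0833.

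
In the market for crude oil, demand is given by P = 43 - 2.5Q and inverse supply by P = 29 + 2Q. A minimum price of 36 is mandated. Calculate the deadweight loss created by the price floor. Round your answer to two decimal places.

Free-market equilibrium: 43 - 2.5Q = 29 + 2Q gives Q* = 3.1111, P* = 35.2222.
At P = 36, buyers demand (43 - 36)/2.5 = 2.8 while sellers would supply more, so the quantity traded is 2.8 at price 36.
At Q = 2.8 the demand price is 36 and the supply price is 34.6. Deadweight loss is the triangle between the curves from 2.8 to 3.1111: (1/2)(36 - 34.6)(3.1111 - 2.8) = 0.2178.

0.22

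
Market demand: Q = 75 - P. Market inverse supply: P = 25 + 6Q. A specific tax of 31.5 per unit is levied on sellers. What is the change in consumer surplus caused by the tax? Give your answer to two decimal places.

-22.02

Rewriting demand in inverse form: P = 75 - Q.
Without the tax, 75 - Q = 25 + 6Q so Q* = 7.1429 and P* = 67.8571.
With the tax, sellers need 31.5 more per unit: 75 - Q = 25 + 6Q + 31.5, so Q_t = 2.6429. Buyers pay P_b = 72.3571; sellers receive P_s = P_b - 31.5 = 40.8571.
CS falls from (1/2)(7.1429)(7.1429) = 25.5102 to (1/2)(2.6429)(2.6429) = 3.4923, a change of -22.0179.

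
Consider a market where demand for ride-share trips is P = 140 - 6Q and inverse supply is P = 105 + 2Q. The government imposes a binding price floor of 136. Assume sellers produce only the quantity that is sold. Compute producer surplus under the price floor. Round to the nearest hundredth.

Without the control, 140 - 6Q = 105 + 2Q so Q* = 4.375 and P* = 113.75.
At the floor price 136, quantity demanded is (140 - 136)/6 = 0.6667; demand is the short side, so Q = 0.6667 trades at P = 136.
The supply price at Q = 0.6667 is 106.3333. PS is the trapezoid between 136 and supply over [0, 0.6667]: (1/2)[(136 - 105) + (136 - 106.3333)](0.6667) = 20.2222.

20.22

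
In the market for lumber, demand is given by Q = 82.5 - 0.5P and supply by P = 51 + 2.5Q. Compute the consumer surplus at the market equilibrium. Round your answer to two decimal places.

641.78

Rewriting demand in inverse form: P = 165 - 2Q.
Set 165 - 2Q = 51 + 2.5Q, which gives 114 = 4.5Q, so Q* = 25.3333 and P* = 165 - 2(25.3333) = 114.3333.
The demand choke price is 165, so CS = (1/2)(Q*)(165 - P*) = (1/2)(25.3333)(50.6667) = 641.7778.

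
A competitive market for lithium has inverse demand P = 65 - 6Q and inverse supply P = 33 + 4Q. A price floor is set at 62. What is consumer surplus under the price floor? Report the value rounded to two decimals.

Without the control, 65 - 6Q = 33 + 4Q so Q* = 3.2 and P* = 45.8.
At P = 62, buyers demand (65 - 62)/6 = 0.5 while sellers would supply more, so the quantity traded is 0.5 at price 62.
CS is the triangle under demand above 62: (1/2)(0.5)(65 - 62) = 0.75.

0.75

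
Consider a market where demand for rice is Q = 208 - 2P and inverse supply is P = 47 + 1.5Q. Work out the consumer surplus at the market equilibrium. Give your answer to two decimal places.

Rewriting demand in inverse form: P = 104 - 0.5Q.
Equilibrium: 104 - 0.5Q = 47 + 1.5Q, so Q* = 28.5 and P* = 89.75.
CS is the area between the demand curve and P* from 0 to Q*: (1/2)(28.5)(14.25) = 203.0625.

203.06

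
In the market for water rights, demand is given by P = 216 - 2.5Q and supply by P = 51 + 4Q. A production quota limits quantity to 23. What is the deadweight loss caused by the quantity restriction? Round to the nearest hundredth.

18.48

Unrestricted equilibrium: Q* = (216 - 51)/(2.5 + 4) = 25.3846.
At Q = 23 the demand price is 216 - 2.5(23) = 158.5 and the supply price is 51 + 4(23) = 143.
DWL = (1/2)(gap between curves at 23) x (Q* - 23) = (1/2)(15.5)(2.3846) = 18.4808.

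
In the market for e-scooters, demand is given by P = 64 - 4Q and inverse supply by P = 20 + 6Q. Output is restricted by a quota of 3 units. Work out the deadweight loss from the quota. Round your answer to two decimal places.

Unrestricted equilibrium: Q* = (64 - 20)/(4 + 6) = 4.4.
At Q = 3 the demand price is 64 - 4(3) = 52 and the supply price is 20 + 6(3) = 38.
Deadweight loss is the triangle between the curves from 3 to 4.4: (1/2)(52 - 38)(4.4 - 3) = 9.8.

9.80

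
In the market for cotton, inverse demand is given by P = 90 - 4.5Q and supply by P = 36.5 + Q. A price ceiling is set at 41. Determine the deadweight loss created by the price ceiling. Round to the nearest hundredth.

75.14

Without the control, 90 - 4.5Q = 36.5 + Q so Q* = 9.7273 and P* = 46.2273.
At P = 41, sellers supply (41 - 36.5)/1 = 4.5 while buyers want more, so the quantity traded is 4.5 at price 41.
The lost-trades triangle has base Q* - 4.5 = 5.2273 and height equal to the gap between the curves at Q = 4.5, which is 69.75 - 41 = 28.75. DWL = (1/2)(5.2273)(28.75) = 75.142.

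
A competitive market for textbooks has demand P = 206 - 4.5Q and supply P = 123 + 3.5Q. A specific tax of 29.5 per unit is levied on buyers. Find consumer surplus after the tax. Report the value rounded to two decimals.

Without the tax, 206 - 4.5Q = 123 + 3.5Q so Q* = 10.375 and P* = 159.3125.
With the tax, buyers' net willingness to pay falls by 29.5: (206 - 29.5) - 4.5Q = 123 + 3.5Q, so Q_t = 6.6875. Buyers pay P_b = 175.9062; sellers receive P_s = P_b - 29.5 = 146.4062.
CS = (1/2)(Q_t)(206 - P_b) = (1/2)(6.6875)(30.0938) = 100.626.

100.63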